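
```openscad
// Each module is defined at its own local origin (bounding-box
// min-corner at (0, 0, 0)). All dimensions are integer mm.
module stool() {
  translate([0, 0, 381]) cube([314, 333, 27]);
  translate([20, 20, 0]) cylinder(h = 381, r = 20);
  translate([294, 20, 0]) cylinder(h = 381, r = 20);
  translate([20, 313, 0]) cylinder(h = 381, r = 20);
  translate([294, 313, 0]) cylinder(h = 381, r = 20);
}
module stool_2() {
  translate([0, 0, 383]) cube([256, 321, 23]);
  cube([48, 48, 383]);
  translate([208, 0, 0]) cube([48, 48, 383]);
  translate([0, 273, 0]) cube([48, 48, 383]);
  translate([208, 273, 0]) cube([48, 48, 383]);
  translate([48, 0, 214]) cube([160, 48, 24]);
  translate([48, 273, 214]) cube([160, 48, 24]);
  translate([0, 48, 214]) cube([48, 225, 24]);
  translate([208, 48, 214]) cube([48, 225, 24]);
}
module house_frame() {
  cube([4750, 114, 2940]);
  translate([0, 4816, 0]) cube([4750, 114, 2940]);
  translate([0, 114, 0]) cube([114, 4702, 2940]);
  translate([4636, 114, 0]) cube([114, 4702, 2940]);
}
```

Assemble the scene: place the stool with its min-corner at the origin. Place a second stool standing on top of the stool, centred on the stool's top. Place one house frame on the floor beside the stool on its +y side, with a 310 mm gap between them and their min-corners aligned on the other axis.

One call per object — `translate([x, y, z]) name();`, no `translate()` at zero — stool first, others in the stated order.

stool();
translate([29, 6, 408]) stool_2();
translate([0, 643, 0]) house_frame();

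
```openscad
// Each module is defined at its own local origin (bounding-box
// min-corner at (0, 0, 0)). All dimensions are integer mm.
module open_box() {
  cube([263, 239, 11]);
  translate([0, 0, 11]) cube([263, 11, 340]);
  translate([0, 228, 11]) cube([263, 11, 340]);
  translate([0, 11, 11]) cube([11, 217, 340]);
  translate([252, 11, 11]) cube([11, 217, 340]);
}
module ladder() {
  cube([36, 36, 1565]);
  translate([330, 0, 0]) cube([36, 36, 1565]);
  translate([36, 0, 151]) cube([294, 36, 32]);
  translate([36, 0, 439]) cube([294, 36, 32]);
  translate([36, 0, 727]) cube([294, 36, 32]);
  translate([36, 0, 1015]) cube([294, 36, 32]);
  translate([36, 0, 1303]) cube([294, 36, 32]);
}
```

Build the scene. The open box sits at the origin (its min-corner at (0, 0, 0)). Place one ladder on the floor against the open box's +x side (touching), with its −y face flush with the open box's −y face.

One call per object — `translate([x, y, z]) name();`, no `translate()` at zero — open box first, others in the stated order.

open_box();
translate([263, 0, 0]) ladder();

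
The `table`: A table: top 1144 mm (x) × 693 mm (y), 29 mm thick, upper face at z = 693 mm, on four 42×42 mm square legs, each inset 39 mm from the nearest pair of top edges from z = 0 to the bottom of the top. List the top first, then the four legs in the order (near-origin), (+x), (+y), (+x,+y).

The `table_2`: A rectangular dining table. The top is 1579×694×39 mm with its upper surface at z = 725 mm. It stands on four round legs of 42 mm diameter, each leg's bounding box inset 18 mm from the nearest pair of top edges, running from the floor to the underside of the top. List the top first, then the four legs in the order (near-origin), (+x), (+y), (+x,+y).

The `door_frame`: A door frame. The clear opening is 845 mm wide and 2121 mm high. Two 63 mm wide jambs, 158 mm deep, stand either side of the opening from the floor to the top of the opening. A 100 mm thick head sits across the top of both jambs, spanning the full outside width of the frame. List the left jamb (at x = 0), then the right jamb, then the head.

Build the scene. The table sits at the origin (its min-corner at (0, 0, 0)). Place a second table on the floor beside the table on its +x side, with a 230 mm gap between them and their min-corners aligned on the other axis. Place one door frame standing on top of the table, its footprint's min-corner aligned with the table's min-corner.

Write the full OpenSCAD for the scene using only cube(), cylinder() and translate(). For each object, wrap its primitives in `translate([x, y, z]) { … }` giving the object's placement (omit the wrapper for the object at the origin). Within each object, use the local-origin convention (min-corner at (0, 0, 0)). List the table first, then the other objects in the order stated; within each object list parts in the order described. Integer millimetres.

translate([0, 0, 664]) cube([1144, 693, 29]);
translate([39, 39, 0]) cube([42, 42, 664]);
translate([1063, 39, 0]) cube([42, 42, 664]);
translate([39, 612, 0]) cube([42, 42, 664]);
translate([1063, 612, 0]) cube([42, 42, 664]);
translate([1374, 0, 0]) {
  translate([0, 0, 686]) cube([1579, 694, 39]);
  translate([39, 39, 0]) cylinder(h = 686, r = 21);
  translate([1540, 39, 0]) cylinder(h = 686, r = 21);
  translate([39, 655, 0]) cylinder(h = 686, r = 21);
  translate([1540, 655, 0]) cylinder(h = 686, r = 21);
}
translate([0, 0, 693]) {
  cube([63, 158, 2121]);
  translate([908, 0, 0]) cube([63, 158, 2121]);
  translate([0, 0, 2121]) cube([971, 158, 100]);
}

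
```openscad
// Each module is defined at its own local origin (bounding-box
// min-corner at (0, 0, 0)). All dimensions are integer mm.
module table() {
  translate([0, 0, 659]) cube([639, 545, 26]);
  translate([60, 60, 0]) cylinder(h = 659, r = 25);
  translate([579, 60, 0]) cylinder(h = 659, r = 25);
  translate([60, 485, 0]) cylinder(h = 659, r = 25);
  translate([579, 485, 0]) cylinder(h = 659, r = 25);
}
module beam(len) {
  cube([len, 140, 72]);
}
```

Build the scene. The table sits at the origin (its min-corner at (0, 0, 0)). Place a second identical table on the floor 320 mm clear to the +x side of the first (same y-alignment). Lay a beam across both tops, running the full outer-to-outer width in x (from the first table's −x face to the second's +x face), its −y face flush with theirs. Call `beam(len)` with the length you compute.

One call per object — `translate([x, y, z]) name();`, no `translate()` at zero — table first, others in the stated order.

table();
translate([959, 0, 0]) table();
translate([0, 0, 685]) beam(1598);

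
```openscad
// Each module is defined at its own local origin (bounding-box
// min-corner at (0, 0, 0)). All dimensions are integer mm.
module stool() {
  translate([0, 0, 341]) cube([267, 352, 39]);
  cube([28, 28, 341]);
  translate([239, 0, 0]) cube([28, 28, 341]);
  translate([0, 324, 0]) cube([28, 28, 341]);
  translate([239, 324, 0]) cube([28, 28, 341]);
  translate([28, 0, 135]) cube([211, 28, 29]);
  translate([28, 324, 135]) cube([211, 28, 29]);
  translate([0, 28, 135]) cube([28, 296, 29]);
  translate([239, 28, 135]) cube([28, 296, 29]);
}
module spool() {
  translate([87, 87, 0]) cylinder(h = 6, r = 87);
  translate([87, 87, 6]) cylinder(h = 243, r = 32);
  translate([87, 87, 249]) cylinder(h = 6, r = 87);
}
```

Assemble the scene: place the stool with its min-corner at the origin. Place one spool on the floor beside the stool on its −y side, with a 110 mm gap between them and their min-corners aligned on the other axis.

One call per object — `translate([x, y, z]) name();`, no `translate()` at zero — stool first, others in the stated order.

stool();
translate([0, -284, 0]) spool();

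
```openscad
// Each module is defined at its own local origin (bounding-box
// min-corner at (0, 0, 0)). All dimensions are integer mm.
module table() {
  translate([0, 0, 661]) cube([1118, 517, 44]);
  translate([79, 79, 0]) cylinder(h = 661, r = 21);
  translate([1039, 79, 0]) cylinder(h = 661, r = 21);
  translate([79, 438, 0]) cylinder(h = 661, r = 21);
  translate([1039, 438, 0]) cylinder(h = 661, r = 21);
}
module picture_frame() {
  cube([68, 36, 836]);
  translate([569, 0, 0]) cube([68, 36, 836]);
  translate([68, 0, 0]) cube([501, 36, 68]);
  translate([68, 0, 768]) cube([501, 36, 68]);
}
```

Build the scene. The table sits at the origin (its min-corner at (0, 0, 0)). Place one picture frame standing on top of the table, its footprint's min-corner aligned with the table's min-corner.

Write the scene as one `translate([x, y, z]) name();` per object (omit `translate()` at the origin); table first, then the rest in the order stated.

table();
translate([0, 0, 705]) picture_frame();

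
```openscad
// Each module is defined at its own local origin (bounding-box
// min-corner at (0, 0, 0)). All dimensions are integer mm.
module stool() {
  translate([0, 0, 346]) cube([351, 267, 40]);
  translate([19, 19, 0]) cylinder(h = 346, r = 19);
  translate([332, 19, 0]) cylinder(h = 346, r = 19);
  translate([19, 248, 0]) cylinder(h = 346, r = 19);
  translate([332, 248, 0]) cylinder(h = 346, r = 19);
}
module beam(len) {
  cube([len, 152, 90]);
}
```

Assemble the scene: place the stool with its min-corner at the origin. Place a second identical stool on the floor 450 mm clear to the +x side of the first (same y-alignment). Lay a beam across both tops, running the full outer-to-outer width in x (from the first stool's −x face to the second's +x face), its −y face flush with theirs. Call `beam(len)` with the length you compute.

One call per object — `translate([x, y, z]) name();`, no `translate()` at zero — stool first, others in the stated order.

stool();
translate([801, 0, 0]) stool();
translate([0, 0, 386]) beam(1152);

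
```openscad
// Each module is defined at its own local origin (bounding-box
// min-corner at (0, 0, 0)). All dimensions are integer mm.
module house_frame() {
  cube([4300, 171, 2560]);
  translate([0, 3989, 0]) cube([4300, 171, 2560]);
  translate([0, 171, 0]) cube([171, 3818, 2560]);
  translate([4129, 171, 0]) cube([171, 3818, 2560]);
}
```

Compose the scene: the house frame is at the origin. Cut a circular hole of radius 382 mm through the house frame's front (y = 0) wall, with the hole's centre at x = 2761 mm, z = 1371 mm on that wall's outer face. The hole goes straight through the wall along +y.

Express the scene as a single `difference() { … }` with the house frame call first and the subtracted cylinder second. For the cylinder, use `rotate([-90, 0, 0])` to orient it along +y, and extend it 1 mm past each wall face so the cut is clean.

difference() {
  house_frame();
  translate([2761, -1, 1371]) rotate([-90, 0, 0]) cylinder(h = 173, r = 382);
}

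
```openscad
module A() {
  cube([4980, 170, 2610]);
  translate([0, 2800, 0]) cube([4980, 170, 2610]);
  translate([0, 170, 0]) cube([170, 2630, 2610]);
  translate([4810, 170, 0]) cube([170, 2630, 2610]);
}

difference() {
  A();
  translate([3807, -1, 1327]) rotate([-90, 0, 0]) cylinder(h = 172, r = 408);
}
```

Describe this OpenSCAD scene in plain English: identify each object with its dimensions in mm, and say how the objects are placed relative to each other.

A is the wall frame of a small rectangular building: four walls, each 2610 mm tall and 170 mm thick, enclosing a footprint 4980 mm (x) by 2970 mm (y) outside-to-outside, with no floor or roof. The front and back walls (the −y and +y sides) span the full width; the two side walls fit between them.

The house frame has a circular hole of radius 408 mm through its front wall, centred at (x = 3807, z = 1327).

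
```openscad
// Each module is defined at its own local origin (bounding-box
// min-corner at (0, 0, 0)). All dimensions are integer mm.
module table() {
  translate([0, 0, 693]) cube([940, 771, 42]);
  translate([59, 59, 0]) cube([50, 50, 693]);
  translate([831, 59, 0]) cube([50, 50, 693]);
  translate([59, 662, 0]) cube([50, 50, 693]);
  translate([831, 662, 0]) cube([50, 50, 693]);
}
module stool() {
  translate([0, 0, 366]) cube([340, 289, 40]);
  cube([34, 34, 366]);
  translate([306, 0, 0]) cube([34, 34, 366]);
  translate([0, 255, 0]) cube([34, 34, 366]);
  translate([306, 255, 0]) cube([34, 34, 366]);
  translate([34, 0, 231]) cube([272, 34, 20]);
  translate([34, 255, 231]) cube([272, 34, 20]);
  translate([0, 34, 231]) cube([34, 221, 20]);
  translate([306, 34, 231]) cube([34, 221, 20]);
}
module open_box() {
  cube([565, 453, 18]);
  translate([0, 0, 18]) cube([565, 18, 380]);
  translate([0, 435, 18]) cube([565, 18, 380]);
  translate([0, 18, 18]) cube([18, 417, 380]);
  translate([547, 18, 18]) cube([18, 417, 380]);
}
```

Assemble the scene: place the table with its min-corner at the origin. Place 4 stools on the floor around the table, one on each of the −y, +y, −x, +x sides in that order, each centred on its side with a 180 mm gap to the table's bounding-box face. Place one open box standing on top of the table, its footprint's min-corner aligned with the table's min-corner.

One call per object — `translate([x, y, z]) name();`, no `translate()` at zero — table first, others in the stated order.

table();
translate([300, -469, 0]) stool();
translate([300, 951, 0]) stool();
translate([-520, 241, 0]) stool();
translate([1120, 241, 0]) stool();
translate([0, 0, 735]) open_box();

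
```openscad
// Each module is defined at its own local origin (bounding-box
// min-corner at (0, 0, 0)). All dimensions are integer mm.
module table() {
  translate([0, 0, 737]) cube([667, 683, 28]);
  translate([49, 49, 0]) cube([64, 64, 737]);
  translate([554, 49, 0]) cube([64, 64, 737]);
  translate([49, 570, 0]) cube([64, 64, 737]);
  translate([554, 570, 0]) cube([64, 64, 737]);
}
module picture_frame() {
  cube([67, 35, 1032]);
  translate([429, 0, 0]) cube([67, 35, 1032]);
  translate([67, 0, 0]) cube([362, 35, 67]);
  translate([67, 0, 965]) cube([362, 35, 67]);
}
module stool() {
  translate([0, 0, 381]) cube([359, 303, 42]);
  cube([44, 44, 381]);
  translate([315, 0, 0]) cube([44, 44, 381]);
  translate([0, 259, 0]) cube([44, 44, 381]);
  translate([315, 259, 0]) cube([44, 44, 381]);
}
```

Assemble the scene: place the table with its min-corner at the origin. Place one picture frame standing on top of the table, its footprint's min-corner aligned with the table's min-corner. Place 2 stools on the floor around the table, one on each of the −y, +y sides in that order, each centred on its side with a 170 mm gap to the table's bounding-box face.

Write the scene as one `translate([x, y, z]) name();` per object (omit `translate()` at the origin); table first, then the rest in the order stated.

table();
translate([0, 0, 765]) picture_frame();
translate([154, -473, 0]) stool();
translate([154, 853, 0]) stool();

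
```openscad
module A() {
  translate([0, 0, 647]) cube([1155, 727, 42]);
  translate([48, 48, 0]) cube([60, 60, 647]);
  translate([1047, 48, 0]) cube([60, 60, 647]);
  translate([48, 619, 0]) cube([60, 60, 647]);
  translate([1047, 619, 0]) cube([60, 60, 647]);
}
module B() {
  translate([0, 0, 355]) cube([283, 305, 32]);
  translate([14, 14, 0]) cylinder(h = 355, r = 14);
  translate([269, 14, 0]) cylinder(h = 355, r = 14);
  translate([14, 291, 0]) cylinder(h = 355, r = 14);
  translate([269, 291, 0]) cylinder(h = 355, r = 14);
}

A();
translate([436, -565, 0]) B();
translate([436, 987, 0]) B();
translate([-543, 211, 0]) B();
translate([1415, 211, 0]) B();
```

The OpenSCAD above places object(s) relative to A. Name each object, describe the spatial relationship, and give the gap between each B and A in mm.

Each stool's nearest face is 260 mm from the table's bounding box.

A is a table. B is a stool. Four stools sit around the table at the −y, +y, −x, +x sides. The gap between each stool and the table is 260 mm.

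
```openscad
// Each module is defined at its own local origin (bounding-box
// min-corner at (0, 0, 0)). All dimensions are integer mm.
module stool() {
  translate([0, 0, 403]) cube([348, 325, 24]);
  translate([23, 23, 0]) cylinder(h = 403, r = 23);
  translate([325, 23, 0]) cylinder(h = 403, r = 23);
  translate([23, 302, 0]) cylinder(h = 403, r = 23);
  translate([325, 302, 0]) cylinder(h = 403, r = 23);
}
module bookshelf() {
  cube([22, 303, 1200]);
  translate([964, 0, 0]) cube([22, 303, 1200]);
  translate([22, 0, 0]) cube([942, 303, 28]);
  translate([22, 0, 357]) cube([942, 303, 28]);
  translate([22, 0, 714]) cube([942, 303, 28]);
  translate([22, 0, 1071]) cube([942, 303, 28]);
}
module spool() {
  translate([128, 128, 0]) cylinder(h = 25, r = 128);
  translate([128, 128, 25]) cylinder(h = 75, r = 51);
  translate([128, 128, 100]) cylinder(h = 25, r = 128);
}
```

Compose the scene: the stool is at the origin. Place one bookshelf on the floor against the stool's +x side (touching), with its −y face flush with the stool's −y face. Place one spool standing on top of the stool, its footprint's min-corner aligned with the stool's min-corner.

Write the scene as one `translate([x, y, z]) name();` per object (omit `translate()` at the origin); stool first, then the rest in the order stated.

stool();
translate([348, 0, 0]) bookshelf();
translate([0, 0, 427]) spool();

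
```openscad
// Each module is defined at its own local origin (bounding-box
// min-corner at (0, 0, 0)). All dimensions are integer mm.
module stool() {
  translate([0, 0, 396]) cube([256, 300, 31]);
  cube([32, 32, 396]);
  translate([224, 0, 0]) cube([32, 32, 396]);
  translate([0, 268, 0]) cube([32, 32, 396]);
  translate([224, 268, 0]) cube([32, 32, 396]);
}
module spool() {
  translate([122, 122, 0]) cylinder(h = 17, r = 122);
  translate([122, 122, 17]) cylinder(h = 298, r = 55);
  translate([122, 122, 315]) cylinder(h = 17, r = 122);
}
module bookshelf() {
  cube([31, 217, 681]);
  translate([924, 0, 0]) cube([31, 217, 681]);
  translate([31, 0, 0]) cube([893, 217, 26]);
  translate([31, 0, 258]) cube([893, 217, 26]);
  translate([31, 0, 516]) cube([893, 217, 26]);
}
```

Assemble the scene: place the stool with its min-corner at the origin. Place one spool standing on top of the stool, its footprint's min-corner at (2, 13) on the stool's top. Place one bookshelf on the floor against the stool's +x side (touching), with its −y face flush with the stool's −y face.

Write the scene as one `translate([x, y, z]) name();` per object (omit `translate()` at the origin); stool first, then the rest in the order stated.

stool();
translate([2, 13, 427]) spool();
translate([256, 0, 0]) bookshelf();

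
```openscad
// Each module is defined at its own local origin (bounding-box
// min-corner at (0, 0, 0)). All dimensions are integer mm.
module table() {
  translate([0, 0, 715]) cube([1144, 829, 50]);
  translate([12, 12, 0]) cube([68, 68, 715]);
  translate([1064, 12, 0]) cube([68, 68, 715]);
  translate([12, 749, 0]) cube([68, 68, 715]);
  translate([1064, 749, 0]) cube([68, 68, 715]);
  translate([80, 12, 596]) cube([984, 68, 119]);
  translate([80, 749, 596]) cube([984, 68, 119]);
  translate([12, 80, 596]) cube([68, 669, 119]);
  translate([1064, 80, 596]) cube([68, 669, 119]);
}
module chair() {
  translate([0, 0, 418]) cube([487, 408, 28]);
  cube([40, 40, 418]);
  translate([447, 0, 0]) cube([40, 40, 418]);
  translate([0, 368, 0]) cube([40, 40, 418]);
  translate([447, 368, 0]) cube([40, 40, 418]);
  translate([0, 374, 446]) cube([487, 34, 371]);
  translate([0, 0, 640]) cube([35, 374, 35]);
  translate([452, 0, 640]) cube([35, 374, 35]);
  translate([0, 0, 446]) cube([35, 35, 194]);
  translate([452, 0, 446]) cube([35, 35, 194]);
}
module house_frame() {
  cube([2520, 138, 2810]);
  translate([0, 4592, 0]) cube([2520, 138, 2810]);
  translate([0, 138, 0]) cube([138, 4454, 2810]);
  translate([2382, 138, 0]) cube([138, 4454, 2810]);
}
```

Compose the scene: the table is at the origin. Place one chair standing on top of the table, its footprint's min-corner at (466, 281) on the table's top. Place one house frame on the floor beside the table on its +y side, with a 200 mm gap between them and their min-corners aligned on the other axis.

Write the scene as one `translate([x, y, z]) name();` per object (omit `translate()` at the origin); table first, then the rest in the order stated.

table();
translate([466, 281, 765]) chair();
translate([0, 1029, 0]) house_frame();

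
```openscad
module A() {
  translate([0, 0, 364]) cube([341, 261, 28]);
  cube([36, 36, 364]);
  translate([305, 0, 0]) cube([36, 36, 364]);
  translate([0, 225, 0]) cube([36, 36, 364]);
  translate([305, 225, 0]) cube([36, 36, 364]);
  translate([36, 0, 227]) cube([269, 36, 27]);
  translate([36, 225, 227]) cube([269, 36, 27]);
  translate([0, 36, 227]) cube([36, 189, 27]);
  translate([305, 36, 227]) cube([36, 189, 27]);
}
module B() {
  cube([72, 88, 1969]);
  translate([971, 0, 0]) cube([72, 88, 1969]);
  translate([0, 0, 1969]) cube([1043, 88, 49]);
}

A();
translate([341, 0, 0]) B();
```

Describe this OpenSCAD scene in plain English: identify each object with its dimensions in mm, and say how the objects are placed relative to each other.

A is a four-legged stool. The seat is 341×261 mm, 28 mm thick, top at z = 392 mm. It stands on four square legs, each 36×36 mm in cross-section, from z = 0 to the seat underside, each flush with a corner of the seat. Four stretchers, 36 mm wide and 27 mm tall, connect adjacent legs with their undersides at z = 227 mm, each running between the inner faces of the legs it joins and aligned with the legs' outer faces on the other axis.

B is a rectangular door frame: two vertical jambs of 72×88 mm section, 1969 mm tall, with a clear opening 899 mm wide between their inner faces. A header 49 mm tall and 88 mm deep lies on top of the jambs and spans the full outside width.

The door frame is against the stool's +x side, with their −y faces flush.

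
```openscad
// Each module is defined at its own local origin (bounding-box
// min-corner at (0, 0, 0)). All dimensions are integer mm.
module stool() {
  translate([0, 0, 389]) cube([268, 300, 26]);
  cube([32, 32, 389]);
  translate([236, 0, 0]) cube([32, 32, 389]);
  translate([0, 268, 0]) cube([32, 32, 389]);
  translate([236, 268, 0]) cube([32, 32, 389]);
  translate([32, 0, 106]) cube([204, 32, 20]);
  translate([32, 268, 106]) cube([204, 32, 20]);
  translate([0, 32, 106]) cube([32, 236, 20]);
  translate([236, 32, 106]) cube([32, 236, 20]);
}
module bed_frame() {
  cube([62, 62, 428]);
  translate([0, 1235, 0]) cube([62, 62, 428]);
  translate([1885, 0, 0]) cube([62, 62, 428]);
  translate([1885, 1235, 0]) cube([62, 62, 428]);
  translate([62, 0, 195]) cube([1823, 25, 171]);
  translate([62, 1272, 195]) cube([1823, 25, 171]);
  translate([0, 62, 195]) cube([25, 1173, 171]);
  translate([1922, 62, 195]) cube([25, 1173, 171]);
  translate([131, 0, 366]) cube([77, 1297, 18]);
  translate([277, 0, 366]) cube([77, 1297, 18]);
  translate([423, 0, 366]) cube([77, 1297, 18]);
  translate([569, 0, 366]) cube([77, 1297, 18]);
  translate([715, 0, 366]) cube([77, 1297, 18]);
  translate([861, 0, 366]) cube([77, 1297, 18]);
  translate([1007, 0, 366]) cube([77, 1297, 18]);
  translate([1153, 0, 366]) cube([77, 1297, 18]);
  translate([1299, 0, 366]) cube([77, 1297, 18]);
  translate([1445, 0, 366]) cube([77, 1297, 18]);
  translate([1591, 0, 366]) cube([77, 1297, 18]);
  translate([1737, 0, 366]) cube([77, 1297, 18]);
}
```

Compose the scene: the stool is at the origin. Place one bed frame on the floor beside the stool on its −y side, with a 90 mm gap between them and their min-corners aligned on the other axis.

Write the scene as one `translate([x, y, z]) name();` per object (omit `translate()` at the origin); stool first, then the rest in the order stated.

stool();
translate([0, -1387, 0]) bed_frame();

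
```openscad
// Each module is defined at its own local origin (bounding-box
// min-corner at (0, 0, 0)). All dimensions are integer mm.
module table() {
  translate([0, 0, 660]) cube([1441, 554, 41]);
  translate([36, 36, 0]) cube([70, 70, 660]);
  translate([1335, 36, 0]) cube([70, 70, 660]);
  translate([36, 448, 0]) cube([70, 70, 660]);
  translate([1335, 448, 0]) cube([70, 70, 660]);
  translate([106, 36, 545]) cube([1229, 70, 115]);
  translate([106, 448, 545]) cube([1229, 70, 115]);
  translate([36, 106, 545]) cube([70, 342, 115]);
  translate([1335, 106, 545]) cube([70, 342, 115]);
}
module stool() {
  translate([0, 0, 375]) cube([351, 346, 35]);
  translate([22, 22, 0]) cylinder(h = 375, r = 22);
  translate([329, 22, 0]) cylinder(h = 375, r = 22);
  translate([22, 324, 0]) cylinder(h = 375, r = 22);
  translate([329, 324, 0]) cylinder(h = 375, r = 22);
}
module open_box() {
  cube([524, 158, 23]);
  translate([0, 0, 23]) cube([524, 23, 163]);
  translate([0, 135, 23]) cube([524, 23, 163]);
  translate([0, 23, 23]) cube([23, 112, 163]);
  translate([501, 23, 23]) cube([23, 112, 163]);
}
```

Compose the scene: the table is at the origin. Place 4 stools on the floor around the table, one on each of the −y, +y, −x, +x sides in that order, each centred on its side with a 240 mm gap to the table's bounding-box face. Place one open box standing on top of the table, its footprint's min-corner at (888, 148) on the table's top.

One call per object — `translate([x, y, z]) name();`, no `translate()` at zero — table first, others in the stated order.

table();
translate([545, -586, 0]) stool();
translate([545, 794, 0]) stool();
translate([-591, 104, 0]) stool();
translate([1681, 104, 0]) stool();
translate([888, 148, 701]) open_box();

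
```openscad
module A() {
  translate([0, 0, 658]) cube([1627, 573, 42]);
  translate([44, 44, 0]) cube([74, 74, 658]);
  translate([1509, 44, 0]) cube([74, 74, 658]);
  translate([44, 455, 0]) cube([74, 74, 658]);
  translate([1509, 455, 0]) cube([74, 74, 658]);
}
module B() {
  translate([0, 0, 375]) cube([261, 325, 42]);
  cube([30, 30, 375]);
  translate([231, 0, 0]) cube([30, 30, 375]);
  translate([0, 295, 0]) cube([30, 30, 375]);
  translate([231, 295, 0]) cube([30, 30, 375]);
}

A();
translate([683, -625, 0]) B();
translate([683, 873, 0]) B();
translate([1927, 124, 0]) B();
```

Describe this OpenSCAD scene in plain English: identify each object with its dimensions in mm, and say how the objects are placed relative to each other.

A is a table: top 1627 mm (x) × 573 mm (y), 42 mm thick, upper face at z = 700 mm, on four 74×74 mm square legs, each inset 44 mm from the nearest pair of top edges, running from z = 0 to the bottom of the top.

B is a four-legged stool. The seat is 261×325 mm, 42 mm thick, top at z = 417 mm. It stands on four square legs, each 30×30 mm in cross-section, from z = 0 to the seat underside, each flush with a corner of the seat.

Three stools sit around the table at the −y, +y, +x sides.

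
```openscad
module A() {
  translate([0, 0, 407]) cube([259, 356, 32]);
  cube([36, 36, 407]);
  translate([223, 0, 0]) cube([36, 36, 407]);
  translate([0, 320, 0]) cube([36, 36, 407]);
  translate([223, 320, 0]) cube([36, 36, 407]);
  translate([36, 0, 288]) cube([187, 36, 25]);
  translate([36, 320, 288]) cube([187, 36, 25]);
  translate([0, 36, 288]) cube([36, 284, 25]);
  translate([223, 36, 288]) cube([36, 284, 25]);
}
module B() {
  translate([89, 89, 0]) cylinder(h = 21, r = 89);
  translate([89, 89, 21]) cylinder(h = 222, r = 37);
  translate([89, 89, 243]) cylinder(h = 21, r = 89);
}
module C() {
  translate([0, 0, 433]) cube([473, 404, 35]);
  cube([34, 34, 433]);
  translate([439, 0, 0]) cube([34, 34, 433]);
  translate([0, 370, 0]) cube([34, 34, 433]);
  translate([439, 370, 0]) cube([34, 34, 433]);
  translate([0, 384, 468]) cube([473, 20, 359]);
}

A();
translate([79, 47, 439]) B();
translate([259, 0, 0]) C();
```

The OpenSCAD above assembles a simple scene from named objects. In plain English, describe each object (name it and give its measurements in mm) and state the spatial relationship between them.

A is a four-legged stool. The seat is a 259×356×32 mm slab whose top surface is at z = 439 mm; four square legs, each 36×36 mm in cross-section, run from the floor (z = 0) to the underside of the seat, each flush with a corner of the seat. Four stretchers, 36 mm wide and 25 mm tall, connect adjacent legs with their undersides at z = 288 mm, each running between the inner faces of the legs it joins and aligned with the legs' outer faces on the other axis.

B is a spool: two coaxial disc flanges of radius 89 mm and thickness 21 mm, joined by a core cylinder of radius 37 mm and height 222 mm. The lower flange rests on z = 0 and the three cylinders share a vertical axis.

C is a chair: 473×404 mm seat, 35 mm thick, top at z = 468 mm, on four 34 mm square corner legs flush with the seat edges. A 20 mm thick backrest slab spans the full seat width, extending 359 mm above the seat top, its back face flush with the seat's +y edge.

The spool is on top of the stool. The chair is against the stool's +x side, with their −y faces flush.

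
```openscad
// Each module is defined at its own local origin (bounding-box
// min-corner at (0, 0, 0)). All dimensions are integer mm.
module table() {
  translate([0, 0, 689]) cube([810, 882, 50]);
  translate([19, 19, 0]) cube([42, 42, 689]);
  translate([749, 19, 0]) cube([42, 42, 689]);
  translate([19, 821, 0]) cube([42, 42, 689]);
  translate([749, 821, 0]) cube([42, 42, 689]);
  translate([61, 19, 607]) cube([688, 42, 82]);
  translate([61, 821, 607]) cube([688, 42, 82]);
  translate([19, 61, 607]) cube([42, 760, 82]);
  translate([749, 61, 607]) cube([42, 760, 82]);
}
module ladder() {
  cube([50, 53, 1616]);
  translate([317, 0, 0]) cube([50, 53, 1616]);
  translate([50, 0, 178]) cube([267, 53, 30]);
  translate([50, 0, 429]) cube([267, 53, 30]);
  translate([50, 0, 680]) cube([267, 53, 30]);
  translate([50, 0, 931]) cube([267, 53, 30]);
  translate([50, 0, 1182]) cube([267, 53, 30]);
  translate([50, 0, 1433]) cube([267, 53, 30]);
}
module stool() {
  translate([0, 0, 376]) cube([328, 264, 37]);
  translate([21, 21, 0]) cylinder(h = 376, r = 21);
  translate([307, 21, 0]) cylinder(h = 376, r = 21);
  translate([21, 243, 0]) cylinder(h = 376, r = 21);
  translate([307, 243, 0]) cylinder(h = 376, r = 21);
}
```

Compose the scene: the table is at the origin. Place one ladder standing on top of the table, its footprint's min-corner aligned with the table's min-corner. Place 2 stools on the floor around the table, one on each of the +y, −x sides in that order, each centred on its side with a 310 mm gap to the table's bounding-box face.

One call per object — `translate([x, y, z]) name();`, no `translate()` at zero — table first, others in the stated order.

table();
translate([0, 0, 739]) ladder();
translate([241, 1192, 0]) stool();
translate([-638, 309, 0]) stool();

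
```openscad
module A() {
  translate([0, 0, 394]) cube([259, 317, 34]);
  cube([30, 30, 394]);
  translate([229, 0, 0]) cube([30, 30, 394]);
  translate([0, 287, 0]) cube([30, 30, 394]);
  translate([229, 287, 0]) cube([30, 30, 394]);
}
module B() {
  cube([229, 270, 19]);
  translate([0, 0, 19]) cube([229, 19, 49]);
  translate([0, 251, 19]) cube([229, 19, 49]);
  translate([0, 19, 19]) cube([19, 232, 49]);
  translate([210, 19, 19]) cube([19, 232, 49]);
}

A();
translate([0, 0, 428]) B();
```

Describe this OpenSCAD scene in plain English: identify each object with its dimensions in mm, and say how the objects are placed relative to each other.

A is a four-legged stool. The seat is 259×317 mm, 34 mm thick, top at z = 428 mm. It stands on four square legs, each 30×30 mm in cross-section, from z = 0 to the seat underside, each flush with a corner of the seat.

B is an open-topped rectangular box: outside dimensions 229×270×68 mm, with a uniform wall and base thickness of 19 mm. The base is a full 229×270 slab on the floor; four walls sit on top of the base. The front and back walls (the −y and +y sides) span the full width; the two side walls fit between them.

The open box is on top of the stool.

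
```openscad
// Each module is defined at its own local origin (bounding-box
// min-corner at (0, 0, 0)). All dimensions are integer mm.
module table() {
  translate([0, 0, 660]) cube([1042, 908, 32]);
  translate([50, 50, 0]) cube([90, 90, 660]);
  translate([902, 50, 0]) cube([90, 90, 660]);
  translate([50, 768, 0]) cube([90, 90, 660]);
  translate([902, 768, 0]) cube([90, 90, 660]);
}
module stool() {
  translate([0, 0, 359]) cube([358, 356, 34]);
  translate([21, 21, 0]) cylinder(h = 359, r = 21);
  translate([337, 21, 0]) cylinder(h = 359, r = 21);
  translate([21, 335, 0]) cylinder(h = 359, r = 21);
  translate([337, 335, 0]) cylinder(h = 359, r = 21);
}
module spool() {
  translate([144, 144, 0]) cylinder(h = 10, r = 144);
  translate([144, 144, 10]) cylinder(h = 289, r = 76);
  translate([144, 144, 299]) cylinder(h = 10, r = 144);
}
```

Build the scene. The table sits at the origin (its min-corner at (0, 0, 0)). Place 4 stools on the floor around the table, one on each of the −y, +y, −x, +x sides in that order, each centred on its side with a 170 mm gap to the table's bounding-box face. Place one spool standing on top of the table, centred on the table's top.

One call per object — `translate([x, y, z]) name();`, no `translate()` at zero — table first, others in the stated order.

table();
translate([342, -526, 0]) stool();
translate([342, 1078, 0]) stool();
translate([-528, 276, 0]) stool();
translate([1212, 276, 0]) stool();
translate([377, 310, 692]) spool();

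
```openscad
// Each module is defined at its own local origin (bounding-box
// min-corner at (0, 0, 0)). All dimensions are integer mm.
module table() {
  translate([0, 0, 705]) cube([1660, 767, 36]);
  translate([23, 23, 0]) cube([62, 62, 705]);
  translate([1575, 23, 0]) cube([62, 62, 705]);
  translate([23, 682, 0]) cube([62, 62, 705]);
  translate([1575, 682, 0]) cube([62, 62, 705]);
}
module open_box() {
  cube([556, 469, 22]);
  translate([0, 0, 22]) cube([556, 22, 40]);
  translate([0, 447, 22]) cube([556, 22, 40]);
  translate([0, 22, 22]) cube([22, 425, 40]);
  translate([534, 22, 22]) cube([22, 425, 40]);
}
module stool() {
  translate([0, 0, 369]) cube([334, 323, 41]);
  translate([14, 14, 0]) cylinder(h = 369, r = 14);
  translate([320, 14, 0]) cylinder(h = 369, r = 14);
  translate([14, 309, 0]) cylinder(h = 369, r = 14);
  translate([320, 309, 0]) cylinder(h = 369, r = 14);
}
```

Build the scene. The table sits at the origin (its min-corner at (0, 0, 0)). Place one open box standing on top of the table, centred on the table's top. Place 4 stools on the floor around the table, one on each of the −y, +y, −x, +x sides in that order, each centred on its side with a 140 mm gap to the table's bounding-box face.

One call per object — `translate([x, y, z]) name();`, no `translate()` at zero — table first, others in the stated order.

table();
translate([552, 149, 741]) open_box();
translate([663, -463, 0]) stool();
translate([663, 907, 0]) stool();
translate([-474, 222, 0]) stool();
translate([1800, 222, 0]) stool();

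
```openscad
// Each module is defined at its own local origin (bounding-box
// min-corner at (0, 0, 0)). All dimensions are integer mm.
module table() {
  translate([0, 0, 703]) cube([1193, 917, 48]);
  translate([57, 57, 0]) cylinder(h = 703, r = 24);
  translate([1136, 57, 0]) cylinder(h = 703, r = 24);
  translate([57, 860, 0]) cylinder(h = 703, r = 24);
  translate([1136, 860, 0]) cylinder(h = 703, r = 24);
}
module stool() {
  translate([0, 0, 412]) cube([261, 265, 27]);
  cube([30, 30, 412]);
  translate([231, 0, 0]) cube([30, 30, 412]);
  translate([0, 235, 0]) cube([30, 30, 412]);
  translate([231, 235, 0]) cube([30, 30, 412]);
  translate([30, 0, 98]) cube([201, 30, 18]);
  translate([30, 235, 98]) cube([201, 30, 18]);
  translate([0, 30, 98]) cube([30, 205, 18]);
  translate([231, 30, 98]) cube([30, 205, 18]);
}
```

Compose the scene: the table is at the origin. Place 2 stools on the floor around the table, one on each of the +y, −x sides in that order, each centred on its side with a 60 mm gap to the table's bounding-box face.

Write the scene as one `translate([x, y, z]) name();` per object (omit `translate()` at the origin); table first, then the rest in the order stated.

table();
translate([466, 977, 0]) stool();
translate([-321, 326, 0]) stool();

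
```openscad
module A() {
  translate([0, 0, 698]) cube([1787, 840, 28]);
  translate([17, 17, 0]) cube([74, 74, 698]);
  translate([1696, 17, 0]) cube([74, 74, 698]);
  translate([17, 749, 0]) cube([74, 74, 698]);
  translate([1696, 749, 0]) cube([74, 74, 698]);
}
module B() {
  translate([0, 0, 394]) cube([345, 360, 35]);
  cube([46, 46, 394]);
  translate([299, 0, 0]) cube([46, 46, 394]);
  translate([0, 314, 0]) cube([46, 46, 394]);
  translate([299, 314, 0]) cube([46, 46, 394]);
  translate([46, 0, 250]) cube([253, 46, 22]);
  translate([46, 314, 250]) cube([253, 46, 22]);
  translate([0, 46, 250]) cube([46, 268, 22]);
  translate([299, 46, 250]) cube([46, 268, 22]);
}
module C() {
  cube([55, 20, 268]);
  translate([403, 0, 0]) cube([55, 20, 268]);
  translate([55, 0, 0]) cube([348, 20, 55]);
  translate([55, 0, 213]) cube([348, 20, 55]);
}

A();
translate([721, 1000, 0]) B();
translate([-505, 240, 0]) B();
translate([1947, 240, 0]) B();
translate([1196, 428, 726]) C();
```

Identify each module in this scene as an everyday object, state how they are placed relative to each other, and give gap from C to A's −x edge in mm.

A is a table. B is a stool. C is a picture frame. Three stools sit around the table at the +y, −x, +x sides. The picture frame is on top of the table. The gap from the picture frame to the table's −x edge is 1196 mm.

The picture frame's min-x is at 1196; the table's min-x is 0; gap = 1196 mm.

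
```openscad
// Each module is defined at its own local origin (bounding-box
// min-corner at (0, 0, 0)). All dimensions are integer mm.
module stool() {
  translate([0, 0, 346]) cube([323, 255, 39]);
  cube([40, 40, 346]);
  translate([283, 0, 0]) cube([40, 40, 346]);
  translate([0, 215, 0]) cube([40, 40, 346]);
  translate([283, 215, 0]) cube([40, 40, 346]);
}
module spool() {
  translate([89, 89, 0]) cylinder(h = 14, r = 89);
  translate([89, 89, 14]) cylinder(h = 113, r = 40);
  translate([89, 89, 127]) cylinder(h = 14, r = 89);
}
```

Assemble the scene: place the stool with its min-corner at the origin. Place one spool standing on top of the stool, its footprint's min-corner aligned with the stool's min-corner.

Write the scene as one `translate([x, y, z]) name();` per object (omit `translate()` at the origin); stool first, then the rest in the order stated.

stool();
translate([0, 0, 385]) spool();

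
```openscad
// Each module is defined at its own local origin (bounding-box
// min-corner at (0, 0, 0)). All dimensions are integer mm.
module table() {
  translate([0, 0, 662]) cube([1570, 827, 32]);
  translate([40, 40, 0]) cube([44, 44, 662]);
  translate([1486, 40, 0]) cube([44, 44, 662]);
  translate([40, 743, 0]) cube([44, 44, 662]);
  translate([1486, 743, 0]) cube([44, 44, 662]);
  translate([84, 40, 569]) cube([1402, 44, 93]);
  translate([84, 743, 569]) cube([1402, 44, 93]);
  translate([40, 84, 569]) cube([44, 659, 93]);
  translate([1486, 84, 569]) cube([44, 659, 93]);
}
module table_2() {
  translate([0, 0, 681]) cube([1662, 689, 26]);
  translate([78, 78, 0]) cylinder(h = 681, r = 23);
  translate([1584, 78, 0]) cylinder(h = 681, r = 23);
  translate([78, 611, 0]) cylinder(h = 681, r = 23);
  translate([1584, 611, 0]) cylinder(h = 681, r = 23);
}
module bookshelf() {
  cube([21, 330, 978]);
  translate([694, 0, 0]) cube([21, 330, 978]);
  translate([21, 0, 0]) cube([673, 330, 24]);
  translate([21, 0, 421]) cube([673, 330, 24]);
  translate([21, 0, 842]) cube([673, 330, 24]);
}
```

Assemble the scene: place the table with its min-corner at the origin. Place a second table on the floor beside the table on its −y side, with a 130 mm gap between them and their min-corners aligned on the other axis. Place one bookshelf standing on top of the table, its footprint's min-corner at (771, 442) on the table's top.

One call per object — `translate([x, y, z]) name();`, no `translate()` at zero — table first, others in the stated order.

table();
translate([0, -819, 0]) table_2();
translate([771, 442, 694]) bookshelf();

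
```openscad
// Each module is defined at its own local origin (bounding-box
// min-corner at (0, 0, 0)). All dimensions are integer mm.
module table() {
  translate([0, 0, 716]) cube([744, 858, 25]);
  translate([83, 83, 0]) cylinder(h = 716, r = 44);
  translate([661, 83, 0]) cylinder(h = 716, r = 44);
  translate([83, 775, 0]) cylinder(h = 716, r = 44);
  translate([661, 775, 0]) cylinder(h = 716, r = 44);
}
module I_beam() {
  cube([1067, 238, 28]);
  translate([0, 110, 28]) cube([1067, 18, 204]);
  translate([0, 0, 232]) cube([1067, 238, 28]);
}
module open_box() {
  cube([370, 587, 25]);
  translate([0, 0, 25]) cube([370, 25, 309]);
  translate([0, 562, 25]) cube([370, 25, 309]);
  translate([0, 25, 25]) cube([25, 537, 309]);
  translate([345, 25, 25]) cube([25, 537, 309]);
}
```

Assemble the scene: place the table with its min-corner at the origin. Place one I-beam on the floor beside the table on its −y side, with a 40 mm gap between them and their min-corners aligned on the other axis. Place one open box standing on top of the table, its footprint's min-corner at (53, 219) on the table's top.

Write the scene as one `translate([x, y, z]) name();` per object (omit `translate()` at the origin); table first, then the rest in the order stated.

table();
translate([0, -278, 0]) I_beam();
translate([53, 219, 741]) open_box();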